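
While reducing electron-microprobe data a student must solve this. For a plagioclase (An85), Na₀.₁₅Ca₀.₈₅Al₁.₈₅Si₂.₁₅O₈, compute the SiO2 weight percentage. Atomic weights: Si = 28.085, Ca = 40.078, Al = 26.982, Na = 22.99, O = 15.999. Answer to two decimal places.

46.84 wt%

Molar mass of Na₀.₁₅Ca₀.₈₅Al₁.₈₅Si₂.₁₅O₈ = 0.15×22.99 + 0.85×40.078 + 1.85×26.982 + 2.15×28.085 + 8×15.999 = 275.806 g/mol.
Each formula unit contains 2.15 Si, equivalent to 2.15/1 = 2.1500 mol SiO2.
M(SiO2) = 1×28.085 + 2×15.999 = 60.083 g/mol.
Mass of SiO2 per formula unit = 2.1500 × 60.083 = 129.178 g.
SiO2 wt% = 129.178 / 275.806 × 100 = 46.84%.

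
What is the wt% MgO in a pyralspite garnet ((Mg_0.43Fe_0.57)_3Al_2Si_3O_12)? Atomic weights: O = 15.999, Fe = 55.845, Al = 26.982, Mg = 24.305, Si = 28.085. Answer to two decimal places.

11.38 wt%

Molar mass of (Mg_0.43Fe_0.57)_3Al_2Si_3O_12 = 1.29×24.305 + 1.71×55.845 + 2×26.982 + 3×28.085 + 12×15.999 = 457.055 g/mol.
Each formula unit contains 1.29 Mg, equivalent to 1.29/1 = 1.2900 mol MgO.
M(MgO) = 1×24.305 + 1×15.999 = 40.304 g/mol.
Mass of MgO per formula unit = 1.2900 × 40.304 = 51.992 g.
MgO wt% = 51.992 / 457.055 × 100 = 11.38%.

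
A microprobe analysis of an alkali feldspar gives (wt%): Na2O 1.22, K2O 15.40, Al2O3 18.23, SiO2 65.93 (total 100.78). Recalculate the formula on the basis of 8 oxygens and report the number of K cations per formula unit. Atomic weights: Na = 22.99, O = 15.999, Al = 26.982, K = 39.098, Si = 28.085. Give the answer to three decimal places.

Na2O: 1.22/61.979 = 0.01968 mol → 0.03936 mol Na, 0.01968 mol O.
K2O: 15.40/94.195 = 0.16349 mol → 0.32698 mol K, 0.16349 mol O.
Al2O3: 18.23/101.961 = 0.17879 mol → 0.35758 mol Al, 0.53637 mol O.
SiO2: 65.93/60.083 = 1.09732 mol → 1.09732 mol Si, 2.19464 mol O.
Total oxygen = 2.91418 mol. Normalization factor = 8/2.91418 = 2.74520.
K per 8 O = 0.32698 × 2.74520 = 0.898.

0.898 K apfu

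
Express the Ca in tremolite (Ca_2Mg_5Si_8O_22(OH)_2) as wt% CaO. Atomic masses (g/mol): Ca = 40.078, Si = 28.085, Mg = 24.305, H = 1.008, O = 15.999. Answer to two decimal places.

13.81 wt%

Molar mass of Ca_2Mg_5Si_8O_22(OH)_2 = 2×40.078 + 5×24.305 + 8×28.085 + 24×15.999 + 2×1.008 = 812.353 g/mol.
Each formula unit contains 2 Ca, equivalent to 2/1 = 2.0000 mol CaO.
M(CaO) = 1×40.078 + 1×15.999 = 56.077 g/mol.
Mass of CaO per formula unit = 2.0000 × 56.077 = 112.154 g.
CaO wt% = 112.154 / 812.353 × 100 = 13.81%.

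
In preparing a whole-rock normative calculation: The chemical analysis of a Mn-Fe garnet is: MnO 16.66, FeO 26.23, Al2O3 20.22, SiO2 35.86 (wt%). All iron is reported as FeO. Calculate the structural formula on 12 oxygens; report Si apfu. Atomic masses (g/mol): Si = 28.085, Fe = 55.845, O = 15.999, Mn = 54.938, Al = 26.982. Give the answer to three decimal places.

MnO: 16.66/70.937 = 0.23486 mol → 0.23486 mol Mn, 0.23486 mol O.
FeO: 26.23/71.844 = 0.36510 mol → 0.36510 mol Fe, 0.36510 mol O.
Al2O3: 20.22/101.961 = 0.19831 mol → 0.39662 mol Al, 0.59493 mol O.
SiO2: 35.86/60.083 = 0.59684 mol → 0.59684 mol Si, 1.19368 mol O.
Total oxygen = 2.38857 mol. Normalization factor = 12/2.38857 = 5.02393.
Si per 12 O = 0.59684 × 5.02393 = 2.998.

2.998 Si apfu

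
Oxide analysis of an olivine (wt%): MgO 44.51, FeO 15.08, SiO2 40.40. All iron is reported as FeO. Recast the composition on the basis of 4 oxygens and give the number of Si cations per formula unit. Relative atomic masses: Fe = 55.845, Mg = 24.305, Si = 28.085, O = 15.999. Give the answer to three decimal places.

1.011 Si apfu

44.51 wt% MgO ÷ 40.304 g/mol = 1.10436 mol, giving 1.10436 Mg and 1.10436 O.
15.08 wt% FeO ÷ 71.844 g/mol = 0.20990 mol, giving 0.20990 Fe and 0.20990 O.
40.40 wt% SiO2 ÷ 60.083 g/mol = 0.67240 mol, giving 0.67240 Si and 1.34480 O.
Oxygen sums to 2.65906; scaling by 4/2.65906 = 1.50429 puts the formula on 4 O.
Si: 0.67240 × 1.50429 = 1.011 atoms per formula unit.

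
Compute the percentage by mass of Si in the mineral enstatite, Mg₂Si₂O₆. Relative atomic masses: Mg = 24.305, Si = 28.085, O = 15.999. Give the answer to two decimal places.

27.98 wt%

Molar mass of Mg₂Si₂O₆: 2·24.305 + 2·28.085 + 6·15.999 = 200.774 g/mol.
Mass of Si per formula unit: 2 × 28.085 = 56.170 g.
Weight fraction Si = 56.170 / 200.774 = 0.2798.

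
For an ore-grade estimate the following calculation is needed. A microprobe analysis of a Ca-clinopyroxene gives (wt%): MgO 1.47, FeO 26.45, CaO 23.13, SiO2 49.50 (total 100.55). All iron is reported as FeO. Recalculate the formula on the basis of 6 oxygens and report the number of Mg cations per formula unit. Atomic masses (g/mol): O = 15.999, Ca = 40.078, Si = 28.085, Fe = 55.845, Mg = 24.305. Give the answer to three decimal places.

0.089 Mg apfu

MgO: 1.47/40.304 = 0.03647 mol → 0.03647 mol Mg, 0.03647 mol O.
FeO: 26.45/71.844 = 0.36816 mol → 0.36816 mol Fe, 0.36816 mol O.
CaO: 23.13/56.077 = 0.41247 mol → 0.41247 mol Ca, 0.41247 mol O.
SiO2: 49.50/60.083 = 0.82386 mol → 0.82386 mol Si, 1.64772 mol O.
Total oxygen = 2.46482 mol. Normalization factor = 6/2.46482 = 2.43425.
Mg per 6 O = 0.03647 × 2.43425 = 0.089.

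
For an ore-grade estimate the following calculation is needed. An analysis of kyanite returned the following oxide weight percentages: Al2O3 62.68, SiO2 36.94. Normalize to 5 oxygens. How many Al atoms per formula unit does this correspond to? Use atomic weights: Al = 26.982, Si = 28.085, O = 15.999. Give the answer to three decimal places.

2.000 Al apfu

62.68 wt% Al2O3 ÷ 101.961 g/mol = 0.61474 mol, giving 1.22948 Al and 1.84422 O.
36.94 wt% SiO2 ÷ 60.083 g/mol = 0.61482 mol, giving 0.61482 Si and 1.22964 O.
Oxygen sums to 3.07386; scaling by 5/3.07386 = 1.62662 puts the formula on 5 O.
Al: 1.22948 × 1.62662 = 2.000 atoms per formula unit.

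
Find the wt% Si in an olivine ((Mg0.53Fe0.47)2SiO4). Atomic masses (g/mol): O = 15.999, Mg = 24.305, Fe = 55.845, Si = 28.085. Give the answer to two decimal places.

16.49 mass %

Formula mass = 1.06*24.305 + 0.94*55.845 + 1*28.085 + 4*15.999 = 170.339 g/mol, of which 28.085 g is Si.
So Si makes up 28.085/170.339 = 0.1649 of the mass, i.e. 16.49%.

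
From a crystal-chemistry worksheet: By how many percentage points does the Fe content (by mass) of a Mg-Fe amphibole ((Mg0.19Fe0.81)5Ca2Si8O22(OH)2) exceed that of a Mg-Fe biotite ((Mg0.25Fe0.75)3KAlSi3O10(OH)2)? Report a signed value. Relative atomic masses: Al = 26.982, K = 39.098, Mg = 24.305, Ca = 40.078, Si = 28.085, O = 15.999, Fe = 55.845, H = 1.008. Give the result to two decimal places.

-1.68 percentage points

First mineral: 226.172 g Fe in 940.090 g formula = 24.06 wt% Fe.
Second mineral: 125.651 g Fe in 488.219 g formula = 25.74 wt% Fe.
24.06% − 25.74% gives a difference of -1.68 percentage points.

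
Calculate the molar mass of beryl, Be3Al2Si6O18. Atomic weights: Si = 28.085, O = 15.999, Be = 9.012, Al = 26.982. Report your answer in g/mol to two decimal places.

Be: 3 × 9.012 = 27.0360
Al: 2 × 26.982 = 53.9640
Si: 6 × 28.085 = 168.5100
O: 18 × 15.999 = 287.9820
Summing the contributions gives the formula mass.

537.49 g/mol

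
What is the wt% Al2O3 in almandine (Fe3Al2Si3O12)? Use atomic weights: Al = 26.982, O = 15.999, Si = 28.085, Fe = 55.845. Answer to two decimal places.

20.48 wt%

Formula mass = 497.742 g/mol.
2 Al → 1.0000 mol Al2O3 per formula unit; M(Al2O3) = 101.961, so Al2O3 mass = 101.961 g.
101.961/497.742 × 100 = 20.48 wt%.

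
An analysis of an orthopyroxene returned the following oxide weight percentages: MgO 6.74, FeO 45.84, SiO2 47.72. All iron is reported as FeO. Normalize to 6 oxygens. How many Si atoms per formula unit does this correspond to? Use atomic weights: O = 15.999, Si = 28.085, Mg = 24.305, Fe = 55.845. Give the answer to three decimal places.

6.74 wt% MgO ÷ 40.304 g/mol = 0.16723 mol, giving 0.16723 Mg and 0.16723 O.
45.84 wt% FeO ÷ 71.844 g/mol = 0.63805 mol, giving 0.63805 Fe and 0.63805 O.
47.72 wt% SiO2 ÷ 60.083 g/mol = 0.79423 mol, giving 0.79423 Si and 1.58846 O.
Oxygen sums to 2.39374; scaling by 6/2.39374 = 2.50654 puts the formula on 6 O.
Si: 0.79423 × 2.50654 = 1.991 atoms per formula unit.

1.991 Si apfu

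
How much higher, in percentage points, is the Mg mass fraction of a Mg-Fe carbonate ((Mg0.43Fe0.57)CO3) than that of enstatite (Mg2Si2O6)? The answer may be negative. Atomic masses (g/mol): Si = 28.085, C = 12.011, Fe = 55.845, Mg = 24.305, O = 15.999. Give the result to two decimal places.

First mineral: 10.451 g Mg in 102.291 g formula = 10.22 wt% Mg.
Second mineral: 48.610 g Mg in 200.774 g formula = 24.21 wt% Mg.
10.22% − 24.21% gives a difference of -13.99 percentage points.

-13.99 percentage points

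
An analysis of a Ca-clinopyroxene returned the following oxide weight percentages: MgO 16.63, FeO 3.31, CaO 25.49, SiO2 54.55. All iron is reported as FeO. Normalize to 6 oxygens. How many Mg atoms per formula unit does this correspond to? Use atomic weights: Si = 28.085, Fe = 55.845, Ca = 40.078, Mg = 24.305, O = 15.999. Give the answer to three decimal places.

0.907 Mg apfu

MgO (M=40.304): mol = 0.41261; Mg = 0.41261, O = 0.41261.
FeO (M=71.844): mol = 0.04607; Fe = 0.04607, O = 0.04607.
CaO (M=56.077): mol = 0.45455; Ca = 0.45455, O = 0.45455.
SiO2 (M=60.083): mol = 0.90791; Si = 0.90791, O = 1.81582.
ΣO = 2.72905; factor = 6/ΣO = 2.19857.
Mg apfu = 0.41261 × 2.19857 = 0.907.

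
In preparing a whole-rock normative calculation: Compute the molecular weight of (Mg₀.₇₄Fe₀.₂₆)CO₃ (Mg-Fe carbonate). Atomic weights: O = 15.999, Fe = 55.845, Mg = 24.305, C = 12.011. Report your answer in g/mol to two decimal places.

The formula mass is the sum 0.74(24.305) + 0.26(55.845) + 1(12.011) + 3(15.999).

92.51 g/mol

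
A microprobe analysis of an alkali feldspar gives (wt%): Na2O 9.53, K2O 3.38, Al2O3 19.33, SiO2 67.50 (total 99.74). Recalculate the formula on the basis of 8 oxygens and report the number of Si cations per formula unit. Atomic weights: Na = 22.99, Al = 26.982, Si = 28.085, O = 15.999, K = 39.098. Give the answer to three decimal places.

Na2O: 9.53/61.979 = 0.15376 mol → 0.30752 mol Na, 0.15376 mol O.
K2O: 3.38/94.195 = 0.03588 mol → 0.07176 mol K, 0.03588 mol O.
Al2O3: 19.33/101.961 = 0.18958 mol → 0.37916 mol Al, 0.56874 mol O.
SiO2: 67.50/60.083 = 1.12345 mol → 1.12345 mol Si, 2.24690 mol O.
Total oxygen = 3.00528 mol. Normalization factor = 8/3.00528 = 2.66198.
Si per 8 O = 1.12345 × 2.66198 = 2.991.

2.991 Si apfu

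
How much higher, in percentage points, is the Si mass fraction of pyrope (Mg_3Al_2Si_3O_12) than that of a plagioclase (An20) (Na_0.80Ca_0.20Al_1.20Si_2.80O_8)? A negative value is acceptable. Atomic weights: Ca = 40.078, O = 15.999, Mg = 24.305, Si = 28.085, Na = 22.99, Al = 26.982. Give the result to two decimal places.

First mineral: 84.255 g Si in 403.122 g formula = 20.90 wt% Si.
Second mineral: 78.638 g Si in 265.416 g formula = 29.63 wt% Si.
20.90% − 29.63% gives a difference of -8.73 percentage points.

-8.73 percentage points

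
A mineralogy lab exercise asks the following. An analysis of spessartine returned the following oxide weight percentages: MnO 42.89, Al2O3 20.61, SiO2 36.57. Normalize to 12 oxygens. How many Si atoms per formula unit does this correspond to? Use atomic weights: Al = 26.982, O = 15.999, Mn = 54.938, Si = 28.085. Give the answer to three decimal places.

MnO: 42.89/70.937 = 0.60462 mol → 0.60462 mol Mn, 0.60462 mol O.
Al2O3: 20.61/101.961 = 0.20214 mol → 0.40428 mol Al, 0.60642 mol O.
SiO2: 36.57/60.083 = 0.60866 mol → 0.60866 mol Si, 1.21732 mol O.
Total oxygen = 2.42836 mol. Normalization factor = 12/2.42836 = 4.94161.
Si per 12 O = 0.60866 × 4.94161 = 3.008.

3.008 Si apfu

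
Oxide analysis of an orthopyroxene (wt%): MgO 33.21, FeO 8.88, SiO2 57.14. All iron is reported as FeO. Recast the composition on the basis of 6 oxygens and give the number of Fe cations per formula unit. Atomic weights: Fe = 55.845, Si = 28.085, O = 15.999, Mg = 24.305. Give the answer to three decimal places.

MgO: 33.21/40.304 = 0.82399 mol → 0.82399 mol Mg, 0.82399 mol O.
FeO: 8.88/71.844 = 0.12360 mol → 0.12360 mol Fe, 0.12360 mol O.
SiO2: 57.14/60.083 = 0.95102 mol → 0.95102 mol Si, 1.90204 mol O.
Total oxygen = 2.84963 mol. Normalization factor = 6/2.84963 = 2.10554.
Fe per 6 O = 0.12360 × 2.10554 = 0.260.

0.260 Fe apfu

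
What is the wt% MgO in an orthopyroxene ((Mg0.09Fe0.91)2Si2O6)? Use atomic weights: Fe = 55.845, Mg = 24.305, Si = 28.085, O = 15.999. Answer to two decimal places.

2.81 wt%

Formula mass = 258.177 g/mol.
0.18 Mg → 0.1800 mol MgO per formula unit; M(MgO) = 40.304, so MgO mass = 7.255 g.
7.255/258.177 × 100 = 2.81 wt%.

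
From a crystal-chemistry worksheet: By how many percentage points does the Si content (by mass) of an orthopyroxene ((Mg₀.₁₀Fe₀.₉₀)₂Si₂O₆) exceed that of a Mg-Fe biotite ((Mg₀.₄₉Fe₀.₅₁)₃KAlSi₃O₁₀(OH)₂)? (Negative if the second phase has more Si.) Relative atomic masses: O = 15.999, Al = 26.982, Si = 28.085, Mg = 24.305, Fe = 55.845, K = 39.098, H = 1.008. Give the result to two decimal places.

First mineral: 56.170 g Si in 257.546 g formula = 21.81 wt% Si.
Second mineral: 84.255 g Si in 465.510 g formula = 18.10 wt% Si.
21.81% − 18.10% gives a difference of 3.71 percentage points.

3.71 percentage points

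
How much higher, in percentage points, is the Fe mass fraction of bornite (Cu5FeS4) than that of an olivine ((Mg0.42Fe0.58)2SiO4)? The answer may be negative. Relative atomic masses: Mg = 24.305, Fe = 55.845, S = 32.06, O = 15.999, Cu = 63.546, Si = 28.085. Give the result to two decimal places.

-25.41 percentage points

First mineral: 55.845 g Fe in 501.815 g formula = 11.13 wt% Fe.
Second mineral: 64.780 g Fe in 177.277 g formula = 36.54 wt% Fe.
11.13% − 36.54% gives a difference of -25.41 percentage points.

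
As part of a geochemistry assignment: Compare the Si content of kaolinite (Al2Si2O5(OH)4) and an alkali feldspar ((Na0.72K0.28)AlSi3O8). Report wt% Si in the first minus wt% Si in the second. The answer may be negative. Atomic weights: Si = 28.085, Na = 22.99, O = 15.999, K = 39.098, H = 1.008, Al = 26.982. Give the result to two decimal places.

First mineral: 56.170 g Si in 258.157 g formula = 21.76 wt% Si.
Second mineral: 84.255 g Si in 266.729 g formula = 31.59 wt% Si.
21.76% − 31.59% gives a difference of -9.83 percentage points.

-9.83 percentage points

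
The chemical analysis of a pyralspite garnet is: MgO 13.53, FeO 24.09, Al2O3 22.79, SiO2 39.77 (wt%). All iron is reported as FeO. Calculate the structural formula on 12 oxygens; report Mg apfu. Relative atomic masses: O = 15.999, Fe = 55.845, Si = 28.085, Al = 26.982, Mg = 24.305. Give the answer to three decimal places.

MgO: 13.53/40.304 = 0.33570 mol → 0.33570 mol Mg, 0.33570 mol O.
FeO: 24.09/71.844 = 0.33531 mol → 0.33531 mol Fe, 0.33531 mol O.
Al2O3: 22.79/101.961 = 0.22352 mol → 0.44704 mol Al, 0.67056 mol O.
SiO2: 39.77/60.083 = 0.66192 mol → 0.66192 mol Si, 1.32384 mol O.
Total oxygen = 2.66541 mol. Normalization factor = 12/2.66541 = 4.50212.
Mg per 12 O = 0.33570 × 4.50212 = 1.511.

1.511 Mg apfu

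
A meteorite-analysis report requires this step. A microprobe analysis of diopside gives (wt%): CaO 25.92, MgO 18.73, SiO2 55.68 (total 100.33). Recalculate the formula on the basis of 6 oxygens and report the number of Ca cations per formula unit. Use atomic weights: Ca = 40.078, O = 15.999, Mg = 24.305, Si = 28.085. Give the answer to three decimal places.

0.997 Ca apfu

CaO: 25.92/56.077 = 0.46222 mol → 0.46222 mol Ca, 0.46222 mol O.
MgO: 18.73/40.304 = 0.46472 mol → 0.46472 mol Mg, 0.46472 mol O.
SiO2: 55.68/60.083 = 0.92672 mol → 0.92672 mol Si, 1.85344 mol O.
Total oxygen = 2.78038 mol. Normalization factor = 6/2.78038 = 2.15798.
Ca per 6 O = 0.46222 × 2.15798 = 0.997.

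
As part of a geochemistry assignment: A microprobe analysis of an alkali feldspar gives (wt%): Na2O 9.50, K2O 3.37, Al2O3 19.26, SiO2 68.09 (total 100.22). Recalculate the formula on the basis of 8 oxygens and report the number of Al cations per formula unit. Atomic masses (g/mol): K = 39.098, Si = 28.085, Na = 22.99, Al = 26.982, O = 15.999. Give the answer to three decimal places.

1.000 Al apfu

Na2O (M=61.979): mol = 0.15328; Na = 0.30656, O = 0.15328.
K2O (M=94.195): mol = 0.03578; K = 0.07156, O = 0.03578.
Al2O3 (M=101.961): mol = 0.18890; Al = 0.37780, O = 0.56670.
SiO2 (M=60.083): mol = 1.13327; Si = 1.13327, O = 2.26654.
ΣO = 3.02230; factor = 8/ΣO = 2.64699.
Al apfu = 0.37780 × 2.64699 = 1.000.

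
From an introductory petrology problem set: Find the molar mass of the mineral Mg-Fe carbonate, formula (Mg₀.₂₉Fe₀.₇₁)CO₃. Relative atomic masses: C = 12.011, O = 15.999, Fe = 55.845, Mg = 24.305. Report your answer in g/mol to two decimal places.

106.71 g/mol

The formula mass is the sum 0.29·24.305 + 0.71·55.845 + 1·12.011 + 3·15.999.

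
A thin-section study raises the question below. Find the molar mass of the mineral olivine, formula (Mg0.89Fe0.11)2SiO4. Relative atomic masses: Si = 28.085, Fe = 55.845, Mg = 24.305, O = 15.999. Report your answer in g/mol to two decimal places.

The formula mass is the sum 1.78(24.305) + 0.22(55.845) + 1(28.085) + 4(15.999).

147.63 g/mol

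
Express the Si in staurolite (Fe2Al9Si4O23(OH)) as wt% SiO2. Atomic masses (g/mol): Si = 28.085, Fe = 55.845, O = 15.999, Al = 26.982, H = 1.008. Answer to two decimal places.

M(Fe2Al9Si4O23(OH)) = 851.852 g/mol; M(SiO2) = 60.083 g/mol.
Moles SiO2 per formula unit = 4 Si ÷ 1 = 4.0000.
SiO2 fraction = (4.0000 × 60.083) / 851.852 = 240.332/851.852 = 0.2821.

28.21 wt%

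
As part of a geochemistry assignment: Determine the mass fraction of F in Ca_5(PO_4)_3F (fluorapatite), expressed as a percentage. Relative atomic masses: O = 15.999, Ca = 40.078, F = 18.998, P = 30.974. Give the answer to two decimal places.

Formula mass = 5*40.078 + 3*30.974 + 12*15.999 + 1*18.998 = 504.298 g/mol, of which 18.998 g is F.
So F makes up 18.998/504.298 = 0.0377 of the mass, i.e. 3.77%.

3.77 weight percent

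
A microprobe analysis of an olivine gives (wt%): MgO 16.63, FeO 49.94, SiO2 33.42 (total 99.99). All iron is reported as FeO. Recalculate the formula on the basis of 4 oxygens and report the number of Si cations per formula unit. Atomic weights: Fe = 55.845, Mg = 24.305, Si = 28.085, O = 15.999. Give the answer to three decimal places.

1.002 Si apfu

MgO (M=40.304): mol = 0.41261; Mg = 0.41261, O = 0.41261.
FeO (M=71.844): mol = 0.69512; Fe = 0.69512, O = 0.69512.
SiO2 (M=60.083): mol = 0.55623; Si = 0.55623, O = 1.11246.
ΣO = 2.22019; factor = 4/ΣO = 1.80165.
Si apfu = 0.55623 × 1.80165 = 1.002.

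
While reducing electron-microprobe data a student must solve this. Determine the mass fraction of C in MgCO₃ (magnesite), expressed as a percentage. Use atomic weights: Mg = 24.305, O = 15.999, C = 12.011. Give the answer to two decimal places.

Formula mass = 1·24.305 + 1·12.011 + 3·15.999 = 84.313 g/mol, of which 12.011 g is C.
So C makes up 12.011/84.313 = 0.1425 of the mass, i.e. 14.25%.

14.25 mass %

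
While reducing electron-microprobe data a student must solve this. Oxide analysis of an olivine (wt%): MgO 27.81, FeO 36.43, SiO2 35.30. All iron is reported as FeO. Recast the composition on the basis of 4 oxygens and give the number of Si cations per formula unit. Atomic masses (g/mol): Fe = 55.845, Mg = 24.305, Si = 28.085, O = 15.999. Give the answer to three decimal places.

MgO: 27.81/40.304 = 0.69001 mol → 0.69001 mol Mg, 0.69001 mol O.
FeO: 36.43/71.844 = 0.50707 mol → 0.50707 mol Fe, 0.50707 mol O.
SiO2: 35.30/60.083 = 0.58752 mol → 0.58752 mol Si, 1.17504 mol O.
Total oxygen = 2.37212 mol. Normalization factor = 4/2.37212 = 1.68626.
Si per 4 O = 0.58752 × 1.68626 = 0.991.

0.991 Si apfu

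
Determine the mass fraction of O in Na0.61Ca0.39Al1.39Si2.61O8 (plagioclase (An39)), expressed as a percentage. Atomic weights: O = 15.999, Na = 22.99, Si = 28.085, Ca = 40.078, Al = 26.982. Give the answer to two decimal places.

Formula mass = 0.61*22.99 + 0.39*40.078 + 1.39*26.982 + 2.61*28.085 + 8*15.999 = 268.453 g/mol, of which 127.992 g is O.
So O makes up 127.992/268.453 = 0.4768 of the mass, i.e. 47.68%.

47.68 weight percent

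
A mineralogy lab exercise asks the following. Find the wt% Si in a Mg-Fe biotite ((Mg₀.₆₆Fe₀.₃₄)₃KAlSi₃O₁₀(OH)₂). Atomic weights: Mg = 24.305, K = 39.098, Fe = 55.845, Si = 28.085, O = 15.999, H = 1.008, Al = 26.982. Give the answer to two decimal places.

Molar mass of (Mg₀.₆₆Fe₀.₃₄)₃KAlSi₃O₁₀(OH)₂: 1.98*24.305 + 1.02*55.845 + 1*39.098 + 1*26.982 + 3*28.085 + 12*15.999 + 2*1.008 = 449.425 g/mol.
Mass of Si per formula unit: 3 × 28.085 = 84.255 g.
Weight fraction Si = 84.255 / 449.425 = 0.1875.

18.75 weight percent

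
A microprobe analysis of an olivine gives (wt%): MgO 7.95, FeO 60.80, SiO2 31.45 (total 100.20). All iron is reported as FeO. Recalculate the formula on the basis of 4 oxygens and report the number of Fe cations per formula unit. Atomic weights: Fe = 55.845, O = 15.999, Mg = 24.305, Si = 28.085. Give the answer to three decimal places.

7.95 wt% MgO ÷ 40.304 g/mol = 0.19725 mol, giving 0.19725 Mg and 0.19725 O.
60.80 wt% FeO ÷ 71.844 g/mol = 0.84628 mol, giving 0.84628 Fe and 0.84628 O.
31.45 wt% SiO2 ÷ 60.083 g/mol = 0.52344 mol, giving 0.52344 Si and 1.04688 O.
Oxygen sums to 2.09041; scaling by 4/2.09041 = 1.91350 puts the formula on 4 O.
Fe: 0.84628 × 1.91350 = 1.619 atoms per formula unit.

1.619 Fe apfu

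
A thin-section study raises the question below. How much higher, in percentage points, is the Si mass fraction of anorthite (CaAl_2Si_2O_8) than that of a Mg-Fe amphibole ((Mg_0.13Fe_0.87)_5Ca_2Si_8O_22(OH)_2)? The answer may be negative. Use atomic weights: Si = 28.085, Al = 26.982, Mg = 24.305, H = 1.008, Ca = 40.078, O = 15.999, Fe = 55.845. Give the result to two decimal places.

M(CaAl_2Si_2O_8) = 278.204 g/mol, so wt% Si = 56.170/278.204 × 100 = 20.19%.
M((Mg_0.13Fe_0.87)_5Ca_2Si_8O_22(OH)_2) = 949.552 g/mol, so wt% Si = 224.680/949.552 × 100 = 23.66%.
20.19 − 23.66 = -3.47 pp.

-3.47 percentage points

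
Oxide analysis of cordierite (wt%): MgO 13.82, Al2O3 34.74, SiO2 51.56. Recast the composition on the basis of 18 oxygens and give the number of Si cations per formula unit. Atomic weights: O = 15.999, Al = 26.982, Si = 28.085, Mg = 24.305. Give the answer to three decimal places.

MgO: 13.82/40.304 = 0.34289 mol → 0.34289 mol Mg, 0.34289 mol O.
Al2O3: 34.74/101.961 = 0.34072 mol → 0.68144 mol Al, 1.02216 mol O.
SiO2: 51.56/60.083 = 0.85815 mol → 0.85815 mol Si, 1.71630 mol O.
Total oxygen = 3.08135 mol. Normalization factor = 18/3.08135 = 5.84160.
Si per 18 O = 0.85815 × 5.84160 = 5.013.

5.013 Si apfu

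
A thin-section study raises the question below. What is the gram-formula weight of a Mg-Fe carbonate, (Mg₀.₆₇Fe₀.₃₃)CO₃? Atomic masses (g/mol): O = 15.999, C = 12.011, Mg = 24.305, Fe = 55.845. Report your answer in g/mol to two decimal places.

94.72 g/mol

The formula mass is the sum 0.67×24.305 + 0.33×55.845 + 1×12.011 + 3×15.999.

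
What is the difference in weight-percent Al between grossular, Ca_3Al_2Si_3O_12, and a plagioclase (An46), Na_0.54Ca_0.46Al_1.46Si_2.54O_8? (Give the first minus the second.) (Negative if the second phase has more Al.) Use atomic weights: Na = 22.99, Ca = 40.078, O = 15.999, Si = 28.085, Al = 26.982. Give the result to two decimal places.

-2.63 percentage points

Al in Ca_3Al_2Si_3O_12: molar mass 450.441 g/mol; 2×26.982 = 53.964 g → 11.98 wt%.
Al in Na_0.54Ca_0.46Al_1.46Si_2.54O_8: molar mass 269.572 g/mol; 1.46×26.982 = 39.394 g → 14.61 wt%.
Difference = 11.98 − 14.61 = -2.63 percentage points.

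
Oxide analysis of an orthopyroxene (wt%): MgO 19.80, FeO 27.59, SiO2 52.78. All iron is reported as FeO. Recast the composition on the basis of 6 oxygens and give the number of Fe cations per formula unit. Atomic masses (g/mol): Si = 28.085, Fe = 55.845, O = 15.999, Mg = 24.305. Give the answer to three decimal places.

0.875 Fe apfu

MgO (M=40.304): mol = 0.49127; Mg = 0.49127, O = 0.49127.
FeO (M=71.844): mol = 0.38403; Fe = 0.38403, O = 0.38403.
SiO2 (M=60.083): mol = 0.87845; Si = 0.87845, O = 1.75690.
ΣO = 2.63220; factor = 6/ΣO = 2.27946.
Fe apfu = 0.38403 × 2.27946 = 0.875.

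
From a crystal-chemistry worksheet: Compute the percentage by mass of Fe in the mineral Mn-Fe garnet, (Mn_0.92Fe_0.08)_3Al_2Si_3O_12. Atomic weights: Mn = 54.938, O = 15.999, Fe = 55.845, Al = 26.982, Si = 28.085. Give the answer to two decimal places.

2.71 weight percent

M((Mn_0.92Fe_0.08)_3Al_2Si_3O_12) = 495.239 g/mol.
Fe contributes 0.24 × 55.845 = 13.403 g per mole.
13.403/495.239 = 0.0271 → 2.71%.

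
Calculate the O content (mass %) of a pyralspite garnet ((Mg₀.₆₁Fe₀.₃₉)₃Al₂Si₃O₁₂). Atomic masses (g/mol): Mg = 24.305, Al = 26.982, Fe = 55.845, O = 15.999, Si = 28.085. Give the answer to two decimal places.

M((Mg₀.₆₁Fe₀.₃₉)₃Al₂Si₃O₁₂) = 440.024 g/mol.
O contributes 12 × 15.999 = 191.988 g per mole.
191.988/440.024 = 0.4363 → 43.63%.

43.63 mass %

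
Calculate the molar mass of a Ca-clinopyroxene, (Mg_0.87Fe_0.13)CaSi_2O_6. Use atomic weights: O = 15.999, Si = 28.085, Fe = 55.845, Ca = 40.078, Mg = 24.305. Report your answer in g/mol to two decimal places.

220.65 g/mol

M = 0.87(24.305) + 0.13(55.845) + 1(40.078) + 2(28.085) + 6(15.999)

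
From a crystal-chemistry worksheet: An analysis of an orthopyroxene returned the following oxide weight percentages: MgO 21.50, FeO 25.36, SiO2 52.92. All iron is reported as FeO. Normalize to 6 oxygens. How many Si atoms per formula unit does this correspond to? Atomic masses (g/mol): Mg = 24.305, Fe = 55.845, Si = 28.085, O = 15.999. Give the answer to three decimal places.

21.50 wt% MgO ÷ 40.304 g/mol = 0.53345 mol, giving 0.53345 Mg and 0.53345 O.
25.36 wt% FeO ÷ 71.844 g/mol = 0.35299 mol, giving 0.35299 Fe and 0.35299 O.
52.92 wt% SiO2 ÷ 60.083 g/mol = 0.88078 mol, giving 0.88078 Si and 1.76156 O.
Oxygen sums to 2.64800; scaling by 6/2.64800 = 2.26586 puts the formula on 6 O.
Si: 0.88078 × 2.26586 = 1.996 atoms per formula unit.

1.996 Si apfu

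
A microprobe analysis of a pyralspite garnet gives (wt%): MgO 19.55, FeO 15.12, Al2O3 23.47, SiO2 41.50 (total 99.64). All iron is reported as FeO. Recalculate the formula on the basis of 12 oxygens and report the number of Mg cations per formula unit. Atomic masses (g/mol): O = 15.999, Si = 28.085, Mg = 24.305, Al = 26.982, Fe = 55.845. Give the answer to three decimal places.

2.103 Mg apfu

19.55 wt% MgO ÷ 40.304 g/mol = 0.48506 mol, giving 0.48506 Mg and 0.48506 O.
15.12 wt% FeO ÷ 71.844 g/mol = 0.21046 mol, giving 0.21046 Fe and 0.21046 O.
23.47 wt% Al2O3 ÷ 101.961 g/mol = 0.23019 mol, giving 0.46038 Al and 0.69057 O.
41.50 wt% SiO2 ÷ 60.083 g/mol = 0.69071 mol, giving 0.69071 Si and 1.38142 O.
Oxygen sums to 2.76751; scaling by 12/2.76751 = 4.33603 puts the formula on 12 O.
Mg: 0.48506 × 4.33603 = 2.103 atoms per formula unit.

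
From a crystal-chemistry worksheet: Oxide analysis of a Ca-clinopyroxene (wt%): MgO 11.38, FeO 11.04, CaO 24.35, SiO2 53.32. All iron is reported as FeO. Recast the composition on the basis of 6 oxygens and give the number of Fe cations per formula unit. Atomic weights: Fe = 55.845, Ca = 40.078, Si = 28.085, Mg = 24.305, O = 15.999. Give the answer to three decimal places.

MgO: 11.38/40.304 = 0.28235 mol → 0.28235 mol Mg, 0.28235 mol O.
FeO: 11.04/71.844 = 0.15367 mol → 0.15367 mol Fe, 0.15367 mol O.
CaO: 24.35/56.077 = 0.43422 mol → 0.43422 mol Ca, 0.43422 mol O.
SiO2: 53.32/60.083 = 0.88744 mol → 0.88744 mol Si, 1.77488 mol O.
Total oxygen = 2.64512 mol. Normalization factor = 6/2.64512 = 2.26833.
Fe per 6 O = 0.15367 × 2.26833 = 0.349.

0.349 Fe apfu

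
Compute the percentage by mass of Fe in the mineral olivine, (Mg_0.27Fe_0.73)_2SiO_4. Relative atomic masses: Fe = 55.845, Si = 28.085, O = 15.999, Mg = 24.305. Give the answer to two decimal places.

43.66 weight percent

Formula mass = 0.54·24.305 + 1.46·55.845 + 1·28.085 + 4·15.999 = 186.739 g/mol, of which 81.534 g is Fe.
So Fe makes up 81.534/186.739 = 0.4366 of the mass, i.e. 43.66%.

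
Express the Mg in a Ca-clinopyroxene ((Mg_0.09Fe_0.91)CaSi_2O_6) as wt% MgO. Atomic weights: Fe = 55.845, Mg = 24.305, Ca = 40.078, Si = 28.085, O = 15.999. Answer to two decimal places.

Formula mass = 245.248 g/mol.
0.09 Mg → 0.0900 mol MgO per formula unit; M(MgO) = 40.304, so MgO mass = 3.627 g.
3.627/245.248 × 100 = 1.48 wt%.

1.48 wt%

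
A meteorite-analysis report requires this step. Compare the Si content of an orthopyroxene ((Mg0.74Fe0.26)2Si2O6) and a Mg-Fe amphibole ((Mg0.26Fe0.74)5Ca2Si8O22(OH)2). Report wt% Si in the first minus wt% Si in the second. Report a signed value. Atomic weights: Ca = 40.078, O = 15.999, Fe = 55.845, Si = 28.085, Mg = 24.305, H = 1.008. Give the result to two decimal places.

1.68 percentage points

First mineral: 56.170 g Si in 217.175 g formula = 25.86 wt% Si.
Second mineral: 224.680 g Si in 929.051 g formula = 24.18 wt% Si.
25.86% − 24.18% gives a difference of 1.68 percentage points.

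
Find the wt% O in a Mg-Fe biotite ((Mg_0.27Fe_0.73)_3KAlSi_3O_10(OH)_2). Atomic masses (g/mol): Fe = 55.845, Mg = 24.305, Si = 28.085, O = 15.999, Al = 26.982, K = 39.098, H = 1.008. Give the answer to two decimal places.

Molar mass of (Mg_0.27Fe_0.73)_3KAlSi_3O_10(OH)_2: 0.81*24.305 + 2.19*55.845 + 1*39.098 + 1*26.982 + 3*28.085 + 12*15.999 + 2*1.008 = 486.327 g/mol.
Mass of O per formula unit: 12 × 15.999 = 191.988 g.
Weight fraction O = 191.988 / 486.327 = 0.3948.

39.48 wt%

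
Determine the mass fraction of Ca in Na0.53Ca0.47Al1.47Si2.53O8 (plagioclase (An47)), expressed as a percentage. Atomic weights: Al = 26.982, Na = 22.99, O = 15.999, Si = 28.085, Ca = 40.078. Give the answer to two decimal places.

Molar mass of Na0.53Ca0.47Al1.47Si2.53O8: 0.53*22.99 + 0.47*40.078 + 1.47*26.982 + 2.53*28.085 + 8*15.999 = 269.732 g/mol.
Mass of Ca per formula unit: 0.47 × 40.078 = 18.837 g.
Weight fraction Ca = 18.837 / 269.732 = 0.0698.

6.98 weight percent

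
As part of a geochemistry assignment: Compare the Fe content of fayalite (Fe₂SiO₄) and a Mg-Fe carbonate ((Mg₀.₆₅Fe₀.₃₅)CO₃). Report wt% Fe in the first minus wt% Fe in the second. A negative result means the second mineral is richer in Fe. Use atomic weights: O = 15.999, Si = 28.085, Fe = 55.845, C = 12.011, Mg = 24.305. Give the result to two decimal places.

M(Fe₂SiO₄) = 203.771 g/mol, so wt% Fe = 111.690/203.771 × 100 = 54.81%.
M((Mg₀.₆₅Fe₀.₃₅)CO₃) = 95.352 g/mol, so wt% Fe = 19.546/95.352 × 100 = 20.50%.
54.81 − 20.50 = 34.31 pp.

34.31 percentage points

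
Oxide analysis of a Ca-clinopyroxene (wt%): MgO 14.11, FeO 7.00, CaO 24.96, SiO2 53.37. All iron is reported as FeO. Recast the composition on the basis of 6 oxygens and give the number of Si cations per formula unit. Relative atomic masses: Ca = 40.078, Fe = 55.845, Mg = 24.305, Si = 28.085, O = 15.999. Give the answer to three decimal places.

1.997 Si apfu

MgO (M=40.304): mol = 0.35009; Mg = 0.35009, O = 0.35009.
FeO (M=71.844): mol = 0.09743; Fe = 0.09743, O = 0.09743.
CaO (M=56.077): mol = 0.44510; Ca = 0.44510, O = 0.44510.
SiO2 (M=60.083): mol = 0.88827; Si = 0.88827, O = 1.77654.
ΣO = 2.66916; factor = 6/ΣO = 2.24790.
Si apfu = 0.88827 × 2.24790 = 1.997.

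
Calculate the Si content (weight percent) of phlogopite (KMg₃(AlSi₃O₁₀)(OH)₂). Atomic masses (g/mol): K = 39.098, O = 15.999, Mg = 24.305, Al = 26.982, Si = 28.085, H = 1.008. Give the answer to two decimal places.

M(KMg₃(AlSi₃O₁₀)(OH)₂) = 417.254 g/mol.
Si contributes 3 × 28.085 = 84.255 g per mole.
84.255/417.254 = 0.2019 → 20.19%.

20.19 weight percent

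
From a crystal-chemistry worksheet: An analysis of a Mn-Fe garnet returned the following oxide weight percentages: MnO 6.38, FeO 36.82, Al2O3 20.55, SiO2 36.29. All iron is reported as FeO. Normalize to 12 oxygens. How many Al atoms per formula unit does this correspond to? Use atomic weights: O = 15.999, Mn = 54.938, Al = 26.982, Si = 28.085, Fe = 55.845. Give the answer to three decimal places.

MnO (M=70.937): mol = 0.08994; Mn = 0.08994, O = 0.08994.
FeO (M=71.844): mol = 0.51250; Fe = 0.51250, O = 0.51250.
Al2O3 (M=101.961): mol = 0.20155; Al = 0.40310, O = 0.60465.
SiO2 (M=60.083): mol = 0.60400; Si = 0.60400, O = 1.20800.
ΣO = 2.41509; factor = 12/ΣO = 4.96876.
Al apfu = 0.40310 × 4.96876 = 2.003.

2.003 Al apfu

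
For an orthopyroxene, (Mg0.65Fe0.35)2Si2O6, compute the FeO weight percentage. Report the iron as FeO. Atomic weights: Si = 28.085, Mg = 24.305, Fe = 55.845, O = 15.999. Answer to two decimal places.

22.57 wt%

Formula mass = 222.852 g/mol.
0.70 Fe → 0.7000 mol FeO per formula unit; M(FeO) = 71.844, so FeO mass = 50.291 g.
50.291/222.852 × 100 = 22.57 wt%.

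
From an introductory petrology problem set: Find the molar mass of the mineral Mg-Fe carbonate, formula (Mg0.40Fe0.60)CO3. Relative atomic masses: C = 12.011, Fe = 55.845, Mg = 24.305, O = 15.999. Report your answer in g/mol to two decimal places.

M = 0.40·24.305 + 0.60·55.845 + 1·12.011 + 3·15.999

103.24 g/mol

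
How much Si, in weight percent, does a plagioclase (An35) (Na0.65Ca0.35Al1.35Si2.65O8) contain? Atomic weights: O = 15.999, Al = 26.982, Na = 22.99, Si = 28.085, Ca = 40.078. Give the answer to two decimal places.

Molar mass of Na0.65Ca0.35Al1.35Si2.65O8: 0.65·22.99 + 0.35·40.078 + 1.35·26.982 + 2.65·28.085 + 8·15.999 = 267.814 g/mol.
Mass of Si per formula unit: 2.65 × 28.085 = 74.425 g.
Weight fraction Si = 74.425 / 267.814 = 0.2779.

27.79 weight percent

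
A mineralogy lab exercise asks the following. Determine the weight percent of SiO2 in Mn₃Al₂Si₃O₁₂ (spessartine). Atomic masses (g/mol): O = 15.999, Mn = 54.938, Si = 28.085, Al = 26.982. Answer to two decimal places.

M(Mn₃Al₂Si₃O₁₂) = 495.021 g/mol; M(SiO2) = 60.083 g/mol.
Moles SiO2 per formula unit = 3 Si ÷ 1 = 3.0000.
SiO2 fraction = (3.0000 × 60.083) / 495.021 = 180.249/495.021 = 0.3641.

36.41 wt%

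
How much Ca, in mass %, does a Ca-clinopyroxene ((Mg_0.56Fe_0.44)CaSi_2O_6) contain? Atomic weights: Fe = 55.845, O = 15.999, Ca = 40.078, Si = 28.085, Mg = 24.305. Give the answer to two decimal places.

Formula mass = 0.56*24.305 + 0.44*55.845 + 1*40.078 + 2*28.085 + 6*15.999 = 230.425 g/mol, of which 40.078 g is Ca.
So Ca makes up 40.078/230.425 = 0.1739 of the mass, i.e. 17.39%.

17.39 mass %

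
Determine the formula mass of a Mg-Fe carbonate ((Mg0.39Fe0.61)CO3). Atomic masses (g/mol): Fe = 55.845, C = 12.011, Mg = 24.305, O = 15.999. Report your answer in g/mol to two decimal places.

103.55 g/mol

M = 0.39×24.305 + 0.61×55.845 + 1×12.011 + 3×15.999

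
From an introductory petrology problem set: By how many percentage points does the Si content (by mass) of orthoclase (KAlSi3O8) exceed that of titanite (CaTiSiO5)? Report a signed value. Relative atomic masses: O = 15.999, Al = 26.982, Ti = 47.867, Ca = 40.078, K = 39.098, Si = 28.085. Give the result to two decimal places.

15.94 percentage points

M(KAlSi3O8) = 278.327 g/mol, so wt% Si = 84.255/278.327 × 100 = 30.27%.
M(CaTiSiO5) = 196.025 g/mol, so wt% Si = 28.085/196.025 × 100 = 14.33%.
30.27 − 14.33 = 15.94 pp.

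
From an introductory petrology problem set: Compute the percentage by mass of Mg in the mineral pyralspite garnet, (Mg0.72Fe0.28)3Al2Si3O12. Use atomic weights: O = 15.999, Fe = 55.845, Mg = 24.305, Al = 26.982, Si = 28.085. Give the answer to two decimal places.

Formula mass = 2.16*24.305 + 0.84*55.845 + 2*26.982 + 3*28.085 + 12*15.999 = 429.616 g/mol, of which 52.499 g is Mg.
So Mg makes up 52.499/429.616 = 0.1222 of the mass, i.e. 12.22%.

12.22 wt%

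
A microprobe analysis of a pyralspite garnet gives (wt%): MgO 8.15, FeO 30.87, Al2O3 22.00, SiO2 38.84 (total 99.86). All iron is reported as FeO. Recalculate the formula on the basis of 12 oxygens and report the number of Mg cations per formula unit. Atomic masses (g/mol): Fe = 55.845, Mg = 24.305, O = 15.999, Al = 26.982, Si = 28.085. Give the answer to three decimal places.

8.15 wt% MgO ÷ 40.304 g/mol = 0.20221 mol, giving 0.20221 Mg and 0.20221 O.
30.87 wt% FeO ÷ 71.844 g/mol = 0.42968 mol, giving 0.42968 Fe and 0.42968 O.
22.00 wt% Al2O3 ÷ 101.961 g/mol = 0.21577 mol, giving 0.43154 Al and 0.64731 O.
38.84 wt% SiO2 ÷ 60.083 g/mol = 0.64644 mol, giving 0.64644 Si and 1.29288 O.
Oxygen sums to 2.57208; scaling by 12/2.57208 = 4.66548 puts the formula on 12 O.
Mg: 0.20221 × 4.66548 = 0.943 atoms per formula unit.

0.943 Mg apfu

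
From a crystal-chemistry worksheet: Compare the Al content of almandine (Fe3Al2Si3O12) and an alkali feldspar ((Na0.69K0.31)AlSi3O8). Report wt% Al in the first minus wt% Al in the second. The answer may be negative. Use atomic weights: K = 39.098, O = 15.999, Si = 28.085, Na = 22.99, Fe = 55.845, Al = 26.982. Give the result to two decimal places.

Al in Fe3Al2Si3O12: molar mass 497.742 g/mol; 2×26.982 = 53.964 g → 10.84 wt%.
Al in (Na0.69K0.31)AlSi3O8: molar mass 267.212 g/mol; 1×26.982 = 26.982 g → 10.10 wt%.
Difference = 10.84 − 10.10 = 0.74 percentage points.

0.74 percentage points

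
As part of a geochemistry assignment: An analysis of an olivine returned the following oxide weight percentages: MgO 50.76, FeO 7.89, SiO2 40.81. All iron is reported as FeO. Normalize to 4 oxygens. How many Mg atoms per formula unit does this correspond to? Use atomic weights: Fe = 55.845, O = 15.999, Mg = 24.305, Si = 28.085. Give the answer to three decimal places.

MgO (M=40.304): mol = 1.25943; Mg = 1.25943, O = 1.25943.
FeO (M=71.844): mol = 0.10982; Fe = 0.10982, O = 0.10982.
SiO2 (M=60.083): mol = 0.67923; Si = 0.67923, O = 1.35846.
ΣO = 2.72771; factor = 4/ΣO = 1.46643.
Mg apfu = 1.25943 × 1.46643 = 1.847.

1.847 Mg apfu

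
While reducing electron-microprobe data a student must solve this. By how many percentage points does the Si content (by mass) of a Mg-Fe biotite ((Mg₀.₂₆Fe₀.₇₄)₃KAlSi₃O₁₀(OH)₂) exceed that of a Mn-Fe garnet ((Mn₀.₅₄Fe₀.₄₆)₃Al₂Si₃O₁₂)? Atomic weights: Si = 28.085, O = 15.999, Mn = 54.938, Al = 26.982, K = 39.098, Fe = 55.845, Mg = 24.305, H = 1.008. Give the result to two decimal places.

M((Mg₀.₂₆Fe₀.₇₄)₃KAlSi₃O₁₀(OH)₂) = 487.273 g/mol, so wt% Si = 84.255/487.273 × 100 = 17.29%.
M((Mn₀.₅₄Fe₀.₄₆)₃Al₂Si₃O₁₂) = 496.273 g/mol, so wt% Si = 84.255/496.273 × 100 = 16.98%.
17.29 − 16.98 = 0.31 pp.

0.31 percentage points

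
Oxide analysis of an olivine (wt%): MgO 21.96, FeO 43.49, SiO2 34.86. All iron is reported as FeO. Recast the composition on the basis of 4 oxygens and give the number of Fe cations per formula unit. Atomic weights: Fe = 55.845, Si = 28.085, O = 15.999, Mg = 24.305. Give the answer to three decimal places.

1.048 Fe apfu

21.96 wt% MgO ÷ 40.304 g/mol = 0.54486 mol, giving 0.54486 Mg and 0.54486 O.
43.49 wt% FeO ÷ 71.844 g/mol = 0.60534 mol, giving 0.60534 Fe and 0.60534 O.
34.86 wt% SiO2 ÷ 60.083 g/mol = 0.58020 mol, giving 0.58020 Si and 1.16040 O.
Oxygen sums to 2.31060; scaling by 4/2.31060 = 1.73115 puts the formula on 4 O.
Fe: 0.60534 × 1.73115 = 1.048 atoms per formula unit.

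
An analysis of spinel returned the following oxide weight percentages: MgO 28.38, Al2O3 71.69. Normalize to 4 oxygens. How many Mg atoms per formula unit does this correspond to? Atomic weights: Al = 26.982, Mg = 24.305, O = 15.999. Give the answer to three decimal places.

28.38 wt% MgO ÷ 40.304 g/mol = 0.70415 mol, giving 0.70415 Mg and 0.70415 O.
71.69 wt% Al2O3 ÷ 101.961 g/mol = 0.70311 mol, giving 1.40622 Al and 2.10933 O.
Oxygen sums to 2.81348; scaling by 4/2.81348 = 1.42173 puts the formula on 4 O.
Mg: 0.70415 × 1.42173 = 1.001 atoms per formula unit.

1.001 Mg apfu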